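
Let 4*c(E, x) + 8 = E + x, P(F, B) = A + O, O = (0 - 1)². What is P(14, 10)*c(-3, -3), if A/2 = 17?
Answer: -245/2 ≈ -122.50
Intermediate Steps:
A = 34 (A = 2*17 = 34)
O = 1 (O = (-1)² = 1)
P(F, B) = 35 (P(F, B) = 34 + 1 = 35)
c(E, x) = -2 + E/4 + x/4 (c(E, x) = -2 + (E + x)/4 = -2 + (E/4 + x/4) = -2 + E/4 + x/4)
P(14, 10)*c(-3, -3) = 35*(-2 + (¼)*(-3) + (¼)*(-3)) = 35*(-2 - ¾ - ¾) = 35*(-7/2) = -245/2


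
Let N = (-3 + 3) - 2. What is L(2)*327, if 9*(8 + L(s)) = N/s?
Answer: -7957/3 ≈ -2652.3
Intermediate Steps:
N = -2 (N = 0 - 2 = -2)
L(s) = -8 - 2/(9*s) (L(s) = -8 + (-2/s)/9 = -8 - 2/(9*s))
L(2)*327 = (-8 - 2/9/2)*327 = (-8 - 2/9*1/2)*327 = (-8 - 1/9)*327 = -73/9*327 = -7957/3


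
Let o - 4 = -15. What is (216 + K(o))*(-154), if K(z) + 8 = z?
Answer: -30338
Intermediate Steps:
o = -11 (o = 4 - 15 = -11)
K(z) = -8 + z
(216 + K(o))*(-154) = (216 + (-8 - 11))*(-154) = (216 - 19)*(-154) = 197*(-154) = -30338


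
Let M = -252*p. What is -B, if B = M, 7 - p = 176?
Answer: -42588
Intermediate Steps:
p = -169 (p = 7 - 1*176 = 7 - 176 = -169)
M = 42588 (M = -252*(-169) = 42588)
B = 42588
-B = -1*42588 = -42588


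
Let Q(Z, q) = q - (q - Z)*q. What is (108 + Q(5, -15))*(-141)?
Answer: 29187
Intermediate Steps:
Q(Z, q) = q - q*(q - Z)
(108 + Q(5, -15))*(-141) = (108 - 15*(1 + 5 - 1*(-15)))*(-141) = (108 - 15*(1 + 5 + 15))*(-141) = (108 - 15*21)*(-141) = (108 - 315)*(-141) = -207*(-141) = 29187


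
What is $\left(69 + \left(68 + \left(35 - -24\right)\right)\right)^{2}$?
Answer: $38416$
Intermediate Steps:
$\left(69 + \left(68 + \left(35 - -24\right)\right)\right)^{2} = \left(69 + \left(68 + \left(35 + 24\right)\right)\right)^{2} = \left(69 + \left(68 + 59\right)\right)^{2} = \left(69 + 127\right)^{2} = 196^{2} = 38416$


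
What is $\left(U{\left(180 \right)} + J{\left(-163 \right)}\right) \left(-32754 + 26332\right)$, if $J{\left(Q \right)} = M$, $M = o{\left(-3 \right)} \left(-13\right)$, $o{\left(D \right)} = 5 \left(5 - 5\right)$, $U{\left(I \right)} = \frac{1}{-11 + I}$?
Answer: $-38$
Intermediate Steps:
$o{\left(D \right)} = 0$ ($o{\left(D \right)} = 5 \cdot 0 = 0$)
$M = 0$ ($M = 0 \left(-13\right) = 0$)
$J{\left(Q \right)} = 0$
$\left(U{\left(180 \right)} + J{\left(-163 \right)}\right) \left(-32754 + 26332\right) = \left(\frac{1}{-11 + 180} + 0\right) \left(-32754 + 26332\right) = \left(\frac{1}{169} + 0\right) \left(-6422\right) = \frac{1}{169} \left(-6422\right) = -38$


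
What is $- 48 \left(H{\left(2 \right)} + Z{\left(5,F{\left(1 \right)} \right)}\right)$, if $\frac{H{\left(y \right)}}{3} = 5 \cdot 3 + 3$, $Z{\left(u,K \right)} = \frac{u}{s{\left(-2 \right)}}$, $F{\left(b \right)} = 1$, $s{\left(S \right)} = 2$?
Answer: $-2712$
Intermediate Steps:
$Z{\left(u,K \right)} = \frac{u}{2}$
$H{\left(y \right)} = 54$ ($H{\left(y \right)} = 3 \left(5 \cdot 3 + 3\right) = 3 \left(15 + 3\right) = 3 \cdot 18 = 54$)
$- 48 \left(H{\left(2 \right)} + Z{\left(5,F{\left(1 \right)} \right)}\right) = - 48 \left(54 + \frac{1}{2} \cdot 5\right) = - 48 \left(54 + \frac{5}{2}\right) = \left(-48\right) \frac{113}{2} = -2712$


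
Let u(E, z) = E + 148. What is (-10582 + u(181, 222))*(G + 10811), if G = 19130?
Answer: -306985073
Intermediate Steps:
u(E, z) = 148 + E
(-10582 + u(181, 222))*(G + 10811) = (-10582 + (148 + 181))*(19130 + 10811) = (-10582 + 329)*29941 = -10253*29941 = -306985073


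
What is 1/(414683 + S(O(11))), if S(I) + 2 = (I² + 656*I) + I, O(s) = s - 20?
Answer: 1/408849 ≈ 2.4459e-6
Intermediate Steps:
O(s) = -20 + s
S(I) = -2 + I² + 657*I (S(I) = -2 + ((I² + 656*I) + I) = -2 + (I² + 657*I) = -2 + I² + 657*I)
1/(414683 + S(O(11))) = 1/(414683 + (-2 + (-20 + 11)² + 657*(-20 + 11))) = 1/(414683 + (-2 + (-9)² + 657*(-9))) = 1/(414683 + (-2 + 81 - 5913)) = 1/(414683 - 5834) = 1/408849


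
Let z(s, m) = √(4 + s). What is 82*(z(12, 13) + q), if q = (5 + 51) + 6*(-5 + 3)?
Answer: 3936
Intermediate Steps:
q = 44 (q = 56 + 6*(-2) = 56 - 12 = 44)
82*(z(12, 13) + q) = 82*(√(4 + 12) + 44) = 82*(√16 + 44) = 82*(4 + 44) = 82*48 = 3936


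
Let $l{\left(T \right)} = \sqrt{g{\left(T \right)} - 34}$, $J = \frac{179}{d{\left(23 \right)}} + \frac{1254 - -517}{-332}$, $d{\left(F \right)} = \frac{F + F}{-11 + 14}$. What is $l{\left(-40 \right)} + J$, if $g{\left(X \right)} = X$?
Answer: $\frac{48409}{7636} + i \sqrt{74} \approx 6.3396 + 8.6023 i$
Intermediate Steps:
$d{\left(F \right)} = \frac{2 F}{3}$
$J = \frac{48409}{7636}$ ($J = \frac{179}{\frac{2}{3} \cdot 23} + \frac{1254 - -517}{-332} = \frac{179}{\frac{46}{3}} + \left(1254 + 517\right) \left(- \frac{1}{332}\right) = 179 \cdot \frac{3}{46} + 1771 \left(- \frac{1}{332}\right) = \frac{537}{46} - \frac{1771}{332} = \frac{48409}{7636} \approx 6.3396$)
$l{\left(T \right)} = \sqrt{-34 + T}$ ($l{\left(T \right)} = \sqrt{T - 34} = \sqrt{-34 + T}$)
$l{\left(-40 \right)} + J = \sqrt{-34 - 40} + \frac{48409}{7636} = \sqrt{-74} + \frac{48409}{7636} = i \sqrt{74} + \frac{48409}{7636} = \frac{48409}{7636} + i \sqrt{74}$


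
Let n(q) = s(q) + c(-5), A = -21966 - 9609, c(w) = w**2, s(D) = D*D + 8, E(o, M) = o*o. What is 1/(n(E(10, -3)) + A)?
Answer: -1/21542 ≈ -4.6421e-5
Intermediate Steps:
E(o, M) = o**2
s(D) = 8 + D**2 (s(D) = D**2 + 8 = 8 + D**2)
A = -31575
n(q) = 33 + q**2 (n(q) = (8 + q**2) + (-5)**2 = (8 + q**2) + 25 = 33 + q**2)
1/(n(E(10, -3)) + A) = 1/((33 + (10**2)**2) - 31575) = 1/((33 + 100**2) - 31575) = 1/((33 + 10000) - 31575) = 1/(10033 - 31575) = 1/(-21542) = -1/21542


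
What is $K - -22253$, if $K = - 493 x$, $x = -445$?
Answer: $241638$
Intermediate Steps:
$K = 219385$ ($K = \left(-493\right) \left(-445\right) = 219385$)
$K - -22253 = 219385 - -22253 = 219385 + 22253 = 241638$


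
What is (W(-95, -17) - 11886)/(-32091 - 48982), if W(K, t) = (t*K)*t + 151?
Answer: 39190/81073 ≈ 0.48339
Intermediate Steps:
W(K, t) = 151 + K*t² (W(K, t) = (K*t)*t + 151 = K*t² + 151 = 151 + K*t²)
(W(-95, -17) - 11886)/(-32091 - 48982) = ((151 - 95*(-17)²) - 11886)/(-32091 - 48982) = ((151 - 95*289) - 11886)/(-81073) = ((151 - 27455) - 11886)*(-1/81073) = (-27304 - 11886)*(-1/81073) = -39190*(-1/81073) = 39190/81073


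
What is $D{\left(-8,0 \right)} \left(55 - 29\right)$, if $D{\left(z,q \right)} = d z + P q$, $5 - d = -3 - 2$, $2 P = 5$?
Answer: $-2080$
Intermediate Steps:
$P = \frac{5}{2}$ ($P = \frac{1}{2} \cdot 5 = \frac{5}{2} \approx 2.5$)
$d = 10$ ($d = 5 - \left(-3 - 2\right) = 5 - -5 = 5 + 5 = 10$)
$D{\left(z,q \right)} = 10 z + \frac{5 q}{2}$
$D{\left(-8,0 \right)} \left(55 - 29\right) = \left(10 \left(-8\right) + \frac{5}{2} \cdot 0\right) \left(55 - 29\right) = \left(-80 + 0\right) \left(55 - 29\right) = \left(-80\right) 26 = -2080$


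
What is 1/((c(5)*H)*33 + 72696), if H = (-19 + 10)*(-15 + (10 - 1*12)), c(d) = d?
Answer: 1/97941 ≈ 1.0210e-5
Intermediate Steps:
H = 153 (H = -9*(-15 + (10 - 12)) = -9*(-15 - 2) = -9*(-17) = 153)
1/((c(5)*H)*33 + 72696) = 1/((5*153)*33 + 72696) = 1/(765*33 + 72696) = 1/(25245 + 72696) = 1/97941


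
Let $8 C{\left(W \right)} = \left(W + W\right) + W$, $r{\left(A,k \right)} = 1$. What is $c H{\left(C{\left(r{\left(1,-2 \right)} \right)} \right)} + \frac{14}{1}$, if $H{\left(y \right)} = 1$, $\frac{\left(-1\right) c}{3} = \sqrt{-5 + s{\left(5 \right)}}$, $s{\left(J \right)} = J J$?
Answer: $14 - 6 \sqrt{5} \approx 0.58359$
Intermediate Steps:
$s{\left(J \right)} = J^{2}$
$C{\left(W \right)} = \frac{3 W}{8}$ ($C{\left(W \right)} = \frac{\left(W + W\right) + W}{8} = \frac{2 W + W}{8} = \frac{3 W}{8}$)
$c = - 6 \sqrt{5}$ ($c = - 3 \sqrt{-5 + 5^{2}} = - 3 \sqrt{-5 + 25} = - 3 \sqrt{20} = - 3 \cdot 2 \sqrt{5} = - 6 \sqrt{5} \approx -13.416$)
$c H{\left(C{\left(r{\left(1,-2 \right)} \right)} \right)} + \frac{14}{1} = - 6 \sqrt{5} \cdot 1 + \frac{14}{1} = - 6 \sqrt{5} + 14 \cdot 1 = - 6 \sqrt{5} + 14 = 14 - 6 \sqrt{5}$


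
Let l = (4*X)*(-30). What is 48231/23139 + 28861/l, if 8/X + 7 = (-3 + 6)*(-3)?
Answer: 24841057/51420 ≈ 483.10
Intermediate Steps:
X = -½ (X = 8/(-7 + (-3 + 6)*(-3)) = 8/(-7 + 3*(-3)) = 8/(-7 - 9) = 8/(-16) = 8*(-1/16) = -½ ≈ -0.50000)
l = 60 (l = (4*(-½))*(-30) = -2*(-30) = 60)
48231/23139 + 28861/l = 48231/23139 + 28861/60 = 48231*(1/23139) + 28861*(1/60) = 5359/2571 + 28861/60 = 24841057/51420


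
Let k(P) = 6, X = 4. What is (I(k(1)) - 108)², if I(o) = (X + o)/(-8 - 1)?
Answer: 964324/81 ≈ 11905.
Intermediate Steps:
I(o) = -4/9 - o/9 (I(o) = (4 + o)/(-8 - 1) = (4 + o)/(-9) = (4 + o)*(-⅑) = -4/9 - o/9)
(I(k(1)) - 108)² = ((-4/9 - ⅑*6) - 108)² = ((-4/9 - ⅔) - 108)² = (-10/9 - 108)² = (-982/9)² = 964324/81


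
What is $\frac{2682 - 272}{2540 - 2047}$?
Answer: $\frac{2410}{493} \approx 4.8884$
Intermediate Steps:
$\frac{2682 - 272}{2540 - 2047} = \frac{2410}{493}$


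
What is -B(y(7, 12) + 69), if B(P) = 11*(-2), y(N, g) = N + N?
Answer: 22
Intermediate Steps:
y(N, g) = 2*N
B(P) = -22
-B(y(7, 12) + 69) = -1*(-22) = 22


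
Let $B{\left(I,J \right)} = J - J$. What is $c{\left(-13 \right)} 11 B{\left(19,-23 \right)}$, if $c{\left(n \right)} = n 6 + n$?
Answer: $0$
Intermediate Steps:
$B{\left(I,J \right)} = 0$
$c{\left(n \right)} = 7 n$ ($c{\left(n \right)} = 6 n + n = 7 n$)
$c{\left(-13 \right)} 11 B{\left(19,-23 \right)} = 7 \left(-13\right) 11 \cdot 0 = \left(-91\right) 0 = 0$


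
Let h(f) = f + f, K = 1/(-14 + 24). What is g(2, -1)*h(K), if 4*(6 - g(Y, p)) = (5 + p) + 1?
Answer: 19/20 ≈ 0.95000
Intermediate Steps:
K = 1/10 ≈ 0.10000
h(f) = 2*f
g(Y, p) = 9/2 - p/4 (g(Y, p) = 6 - ((5 + p) + 1)/4 = 6 - (6 + p)/4 = 6 + (-3/2 - p/4) = 9/2 - p/4)
g(2, -1)*h(K) = (9/2 - 1/4*(-1))*(2*(1/10)) = (9/2 + 1/4)*(1/5) = (19/4)*(1/5) = 19/20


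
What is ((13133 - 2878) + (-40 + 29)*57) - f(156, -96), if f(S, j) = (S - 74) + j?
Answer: 9642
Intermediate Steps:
f(S, j) = -74 + S + j (f(S, j) = (-74 + S) + j = -74 + S + j)
((13133 - 2878) + (-40 + 29)*57) - f(156, -96) = ((13133 - 2878) + (-40 + 29)*57) - (-74 + 156 - 96) = (10255 - 11*57) - 1*(-14) = (10255 - 627) + 14 = 9628 + 14 = 9642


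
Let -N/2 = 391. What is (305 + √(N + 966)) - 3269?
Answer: -2964 + 2*√46 ≈ -2950.4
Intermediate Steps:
N = -782 (N = -2*391 = -782)
(305 + √(N + 966)) - 3269 = (305 + √(-782 + 966)) - 3269 = (305 + √184) - 3269 = (305 + 2*√46) - 3269 = -2964 + 2*√46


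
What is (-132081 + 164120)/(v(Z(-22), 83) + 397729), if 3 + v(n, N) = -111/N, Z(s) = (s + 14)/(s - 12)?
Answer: 2659237/33011147 ≈ 0.080556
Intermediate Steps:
Z(s) = (14 + s)/(-12 + s)
v(n, N) = -3 - 111/N
(-132081 + 164120)/(v(Z(-22), 83) + 397729) = (-132081 + 164120)/((-3 - 111/83) + 397729) = 32039/((-3 - 111*1/83) + 397729) = 32039/((-3 - 111/83) + 397729) = 32039/(-360/83 + 397729) = 32039/(33011147/83) = 32039*(83/33011147) = 2659237/33011147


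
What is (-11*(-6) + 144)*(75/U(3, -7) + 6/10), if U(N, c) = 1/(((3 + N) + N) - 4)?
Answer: 78876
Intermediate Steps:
U(N, c) = 1/(-1 + 2*N) (U(N, c) = 1/((3 + 2*N) - 4) = 1/(-1 + 2*N))
(-11*(-6) + 144)*(75/U(3, -7) + 6/10) = (-11*(-6) + 144)*(75/(1/(-1 + 2*3)) + 6/10) = (66 + 144)*(75/(1/(-1 + 6)) + 6*(⅒)) = 210*(75/(1/5) + ⅗) = 210*(75/(⅕) + ⅗) = 210*(75*5 + ⅗) = 210*(375 + ⅗) = 210*(1878/5) = 78876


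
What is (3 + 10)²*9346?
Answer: 1579474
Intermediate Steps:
(3 + 10)²*9346 = 13²*9346 = 169*9346 = 1579474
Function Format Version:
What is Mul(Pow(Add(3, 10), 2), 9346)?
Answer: 1579474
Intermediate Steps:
Mul(Pow(Add(3, 10), 2), 9346) = Mul(Pow(13, 2), 9346) = Mul(169, 9346) = 1579474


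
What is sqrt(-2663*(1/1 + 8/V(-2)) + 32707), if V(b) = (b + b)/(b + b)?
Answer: 2*sqrt(2185) ≈ 93.488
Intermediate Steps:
V(b) = 1 (V(b) = (2*b)/((2*b)) = (2*b)*(1/(2*b)) = 1)
sqrt(-2663*(1/1 + 8/V(-2)) + 32707) = sqrt(-2663*(1/1 + 8/1) + 32707) = sqrt(-2663*(1*1 + 8*1) + 32707) = sqrt(-2663*(1 + 8) + 32707) = sqrt(-2663*9 + 32707) = sqrt(-23967 + 32707) = sqrt(8740) = 2*sqrt(2185)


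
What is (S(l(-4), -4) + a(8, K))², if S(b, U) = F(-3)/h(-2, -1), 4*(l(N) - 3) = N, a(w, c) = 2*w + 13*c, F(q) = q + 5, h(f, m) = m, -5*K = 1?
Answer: 3249/25 ≈ 129.96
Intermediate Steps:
K = -⅕ (K = -⅕*1 = -⅕ ≈ -0.20000)
F(q) = 5 + q
l(N) = 3 + N/4
S(b, U) = -2 (S(b, U) = (5 - 3)/(-1) = 2*(-1) = -2)
(S(l(-4), -4) + a(8, K))² = (-2 + (2*8 + 13*(-⅕)))² = (-2 + (16 - 13/5))² = (-2 + 67/5)² = (57/5)² = 3249/25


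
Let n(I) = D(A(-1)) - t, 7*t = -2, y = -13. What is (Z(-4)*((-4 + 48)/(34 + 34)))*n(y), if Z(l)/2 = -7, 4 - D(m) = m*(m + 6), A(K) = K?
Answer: -1430/17 ≈ -84.118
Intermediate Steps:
D(m) = 4 - m*(6 + m) (D(m) = 4 - m*(m + 6) = 4 - m*(6 + m))
Z(l) = -14 (Z(l) = 2*(-7) = -14)
t = -2/7 (t = (⅐)*(-2) = -2/7 ≈ -0.28571)
n(I) = 65/7 (n(I) = (4 - 1*(-1)² - 6*(-1)) - 1*(-2/7) = (4 - 1*1 + 6) + 2/7 = (4 - 1 + 6) + 2/7 = 9 + 2/7 = 65/7)
(Z(-4)*((-4 + 48)/(34 + 34)))*n(y) = -14*(-4 + 48)/(34 + 34)*(65/7) = -616/68*(65/7) = -14*11/17*(65/7) = -154/17*65/7 = -1430/17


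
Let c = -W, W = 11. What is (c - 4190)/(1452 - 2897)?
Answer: 4201/1445 ≈ 2.9073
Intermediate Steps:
c = -11 (c = -1*11 = -11)
(c - 4190)/(1452 - 2897) = (-11 - 4190)/(1452 - 2897) = -4201/(-1445) = -4201*(-1/1445) = 4201/1445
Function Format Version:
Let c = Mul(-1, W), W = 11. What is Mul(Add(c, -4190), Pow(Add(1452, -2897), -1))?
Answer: Rational(4201, 1445) ≈ 2.9073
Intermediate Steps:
c = -11 (c = Mul(-1, 11) = -11)
Mul(Add(c, -4190), Pow(Add(1452, -2897), -1)) = Mul(Add(-11, -4190), Pow(Add(1452, -2897), -1)) = Mul(-4201, Pow(-1445, -1)) = Mul(-4201, Rational(-1, 1445)) = Rational(4201, 1445)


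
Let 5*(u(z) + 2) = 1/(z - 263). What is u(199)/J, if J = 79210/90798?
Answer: -29100759/12673600 ≈ -2.2962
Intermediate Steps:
u(z) = -2 + 1/(5*(-263 + z)) (u(z) = -2 + 1/(5*(z - 263)) = -2 + 1/(5*(-263 + z)))
J = 39605/45399 (J = 79210*(1/90798) = 39605/45399 ≈ 0.87238)
u(199)/J = ((2631 - 10*199)/(5*(-263 + 199)))/(39605/45399) = ((⅕)*(2631 - 1990)/(-64))*(45399/39605) = ((⅕)*(-1/64)*641)*(45399/39605) = -641/320*45399/39605 = -29100759/12673600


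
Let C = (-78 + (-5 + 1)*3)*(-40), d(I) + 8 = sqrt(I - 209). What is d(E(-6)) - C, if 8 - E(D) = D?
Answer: -3608 + I*sqrt(195) ≈ -3608.0 + 13.964*I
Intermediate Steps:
E(D) = 8 - D
d(I) = -8 + sqrt(-209 + I) (d(I) = -8 + sqrt(I - 209) = -8 + sqrt(-209 + I))
C = 3600 (C = (-78 - 4*3)*(-40) = (-78 - 12)*(-40) = -90*(-40) = 3600)
d(E(-6)) - C = (-8 + sqrt(-209 + (8 - 1*(-6)))) - 1*3600 = (-8 + sqrt(-209 + (8 + 6))) - 3600 = (-8 + sqrt(-209 + 14)) - 3600 = (-8 + sqrt(-195)) - 3600 = (-8 + I*sqrt(195)) - 3600 = -3608 + I*sqrt(195)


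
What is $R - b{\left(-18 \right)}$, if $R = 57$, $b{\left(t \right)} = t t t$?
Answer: $5889$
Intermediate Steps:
$b{\left(t \right)} = t^{3}$ ($b{\left(t \right)} = t^{2} t = t^{3}$)
$R - b{\left(-18 \right)} = 57 - \left(-18\right)^{3} = 57 - -5832 = 57 + 5832 = 5889$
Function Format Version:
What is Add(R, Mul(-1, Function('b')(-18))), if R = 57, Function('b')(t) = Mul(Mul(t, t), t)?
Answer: 5889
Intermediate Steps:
Function('b')(t) = Pow(t, 3) (Function('b')(t) = Mul(Pow(t, 2), t) = Pow(t, 3))
Add(R, Mul(-1, Function('b')(-18))) = Add(57, Mul(-1, Pow(-18, 3))) = Add(57, Mul(-1, -5832)) = Add(57, 5832) = 5889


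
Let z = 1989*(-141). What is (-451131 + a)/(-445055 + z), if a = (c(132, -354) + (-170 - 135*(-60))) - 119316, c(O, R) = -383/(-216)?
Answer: 121503289/156708864 ≈ 0.77534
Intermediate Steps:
c(O, R) = 383/216 (c(O, R) = -383*(-1/216) = 383/216)
z = -280449
a = -24058993/216 (a = (383/216 + (-170 - 135*(-60))) - 119316 = (383/216 + (-170 + 8100)) - 119316 = (383/216 + 7930) - 119316 = 1713263/216 - 119316 = -24058993/216 ≈ -1.1138e+5)
(-451131 + a)/(-445055 + z) = (-451131 - 24058993/216)/(-445055 - 280449) = -121503289/216/(-725504) = -121503289/216*(-1/725504) = 121503289/156708864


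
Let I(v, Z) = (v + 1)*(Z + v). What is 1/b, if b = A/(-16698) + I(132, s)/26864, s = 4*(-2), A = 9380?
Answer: 2437908/127169 ≈ 19.171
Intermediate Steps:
s = -8
I(v, Z) = (1 + v)*(Z + v)
b = 127169/2437908 (b = 9380/(-16698) + (-8 + 132 + 132**2 - 8*132)/26864 = 9380*(-1/16698) + (-8 + 132 + 17424 - 1056)*(1/26864) = -4690/8349 + 16492*(1/26864) = -4690/8349 + 4123/6716 = 127169/2437908 ≈ 0.052163)
1/b = 1/(127169/2437908) = 2437908/127169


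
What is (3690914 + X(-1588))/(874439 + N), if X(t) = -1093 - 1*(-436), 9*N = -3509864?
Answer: 33212313/4360087 ≈ 7.6173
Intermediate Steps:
N = -3509864/9 (N = (1/9)*(-3509864) = -3509864/9 ≈ -3.8999e+5)
X(t) = -657 (X(t) = -1093 + 436 = -657)
(3690914 + X(-1588))/(874439 + N) = (3690914 - 657)/(874439 - 3509864/9) = 3690257/(4360087/9) = 3690257*(9/4360087) = 33212313/4360087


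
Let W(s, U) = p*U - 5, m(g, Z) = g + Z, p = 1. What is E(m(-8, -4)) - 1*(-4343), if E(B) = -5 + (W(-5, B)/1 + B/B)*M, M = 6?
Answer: 4242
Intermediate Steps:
m(g, Z) = Z + g
W(s, U) = -5 + U (W(s, U) = 1*U - 5 = U - 5 = -5 + U)
E(B) = -29 + 6*B (E(B) = -5 + ((-5 + B)/1 + B/B)*6 = -5 + ((-5 + B)*1 + 1)*6 = -5 + ((-5 + B) + 1)*6 = -5 + (-4 + B)*6 = -5 + (-24 + 6*B) = -29 + 6*B)
E(m(-8, -4)) - 1*(-4343) = (-29 + 6*(-4 - 8)) - 1*(-4343) = (-29 + 6*(-12)) + 4343 = (-29 - 72) + 4343 = -101 + 4343 = 4242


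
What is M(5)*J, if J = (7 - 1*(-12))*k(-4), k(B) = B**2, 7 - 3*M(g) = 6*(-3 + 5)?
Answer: -1520/3 ≈ -506.67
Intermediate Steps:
M(g) = -5/3 (M(g) = 7/3 - 2*(-3 + 5) = 7/3 - 2*2 = 7/3 - 1/3*12 = 7/3 - 4 = -5/3)
J = 304 (J = (7 - 1*(-12))*(-4)**2 = (7 + 12)*16 = 19*16 = 304)
M(5)*J = -5/3*304 = -1520/3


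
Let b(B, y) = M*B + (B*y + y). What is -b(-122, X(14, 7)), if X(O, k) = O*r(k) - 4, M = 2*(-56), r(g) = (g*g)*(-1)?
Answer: -97154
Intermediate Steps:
r(g) = -g² (r(g) = g²*(-1) = -g²)
M = -112
X(O, k) = -4 - O*k² (X(O, k) = O*(-k²) - 4 = -O*k² - 4 = -4 - O*k²)
b(B, y) = y - 112*B + B*y (b(B, y) = -112*B + (B*y + y) = -112*B + (y + B*y) = y - 112*B + B*y)
-b(-122, X(14, 7)) = -((-4 - 1*14*7²) - 112*(-122) - 122*(-4 - 1*14*7²)) = -((-4 - 1*14*49) + 13664 - 122*(-4 - 1*14*49)) = -((-4 - 686) + 13664 - 122*(-4 - 686)) = -(-690 + 13664 - 122*(-690)) = -(-690 + 13664 + 84180) = -1*97154 = -97154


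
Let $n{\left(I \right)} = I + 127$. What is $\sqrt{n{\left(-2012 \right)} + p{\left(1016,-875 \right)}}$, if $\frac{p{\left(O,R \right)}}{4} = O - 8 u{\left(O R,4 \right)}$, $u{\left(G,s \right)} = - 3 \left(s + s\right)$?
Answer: $\sqrt{2947} \approx 54.286$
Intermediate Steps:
$u{\left(G,s \right)} = - 6 s$ ($u{\left(G,s \right)} = - 3 \cdot 2 s = - 6 s$)
$n{\left(I \right)} = 127 + I$
$p{\left(O,R \right)} = 768 + 4 O$ ($p{\left(O,R \right)} = 4 \left(O - 8 \left(\left(-6\right) 4\right)\right) = 4 \left(O - -192\right) = 4 \left(O + 192\right) = 4 \left(192 + O\right) = 768 + 4 O$)
$\sqrt{n{\left(-2012 \right)} + p{\left(1016,-875 \right)}} = \sqrt{\left(127 - 2012\right) + \left(768 + 4 \cdot 1016\right)} = \sqrt{-1885 + \left(768 + 4064\right)} = \sqrt{-1885 + 4832} = \sqrt{2947}$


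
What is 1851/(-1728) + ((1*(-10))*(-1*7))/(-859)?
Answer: -570323/494784 ≈ -1.1527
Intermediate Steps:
1851/(-1728) + ((1*(-10))*(-1*7))/(-859) = 1851*(-1/1728) - 10*(-7)*(-1/859) = -617/576 + 70*(-1/859) = -617/576 - 70/859 = -570323/494784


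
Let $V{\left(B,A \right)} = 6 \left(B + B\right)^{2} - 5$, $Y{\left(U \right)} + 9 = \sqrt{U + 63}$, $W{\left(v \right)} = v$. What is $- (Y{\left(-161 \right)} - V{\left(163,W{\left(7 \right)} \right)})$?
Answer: $637660 - 7 i \sqrt{2} \approx 6.3766 \cdot 10^{5} - 9.8995 i$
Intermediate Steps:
$Y{\left(U \right)} = -9 + \sqrt{63 + U}$ ($Y{\left(U \right)} = -9 + \sqrt{U + 63} = -9 + \sqrt{63 + U}$)
$V{\left(B,A \right)} = -5 + 24 B^{2}$ ($V{\left(B,A \right)} = 6 \left(2 B\right)^{2} - 5 = 6 \cdot 4 B^{2} - 5 = 24 B^{2} - 5 = -5 + 24 B^{2}$)
$- (Y{\left(-161 \right)} - V{\left(163,W{\left(7 \right)} \right)}) = - (\left(-9 + \sqrt{63 - 161}\right) - \left(-5 + 24 \cdot 163^{2}\right)) = - (\left(-9 + \sqrt{-98}\right) - \left(-5 + 24 \cdot 26569\right)) = - (\left(-9 + 7 i \sqrt{2}\right) - \left(-5 + 637656\right)) = - (\left(-9 + 7 i \sqrt{2}\right) - 637651) = - (-637660 + 7 i \sqrt{2}) = 637660 - 7 i \sqrt{2}$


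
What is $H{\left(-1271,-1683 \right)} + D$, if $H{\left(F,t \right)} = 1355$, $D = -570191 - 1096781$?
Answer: $-1665617$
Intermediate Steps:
$D = -1666972$ ($D = -570191 - 1096781 = -1666972$)
$H{\left(-1271,-1683 \right)} + D = 1355 - 1666972 = -1665617$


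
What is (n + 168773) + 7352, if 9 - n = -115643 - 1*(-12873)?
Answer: 278904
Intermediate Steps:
n = 102779 (n = 9 - (-115643 - 1*(-12873)) = 9 - (-115643 + 12873) = 9 - 1*(-102770) = 9 + 102770 = 102779)
(n + 168773) + 7352 = (102779 + 168773) + 7352 = 271552 + 7352 = 278904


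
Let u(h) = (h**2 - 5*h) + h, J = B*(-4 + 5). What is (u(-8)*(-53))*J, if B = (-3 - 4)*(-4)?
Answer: -142464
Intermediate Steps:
B = 28 (B = -7*(-4) = 28)
J = 28 (J = 28*(-4 + 5) = 28*1 = 28)
u(h) = h**2 - 4*h
(u(-8)*(-53))*J = (-8*(-4 - 8)*(-53))*28 = (-8*(-12)*(-53))*28 = (96*(-53))*28 = -5088*28 = -142464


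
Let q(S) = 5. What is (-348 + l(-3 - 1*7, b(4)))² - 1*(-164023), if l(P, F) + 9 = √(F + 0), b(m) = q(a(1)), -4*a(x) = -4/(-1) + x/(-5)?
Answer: 291477 - 714*√5 ≈ 2.8988e+5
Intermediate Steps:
a(x) = -1 + x/20 (a(x) = -(-4/(-1) + x/(-5))/4 = -(-4*(-1) + x*(-⅕))/4 = -(4 - x/5)/4 = -1 + x/20)
b(m) = 5
l(P, F) = -9 + √F (l(P, F) = -9 + √(F + 0) = -9 + √F)
(-348 + l(-3 - 1*7, b(4)))² - 1*(-164023) = (-348 + (-9 + √5))² - 1*(-164023) = (-357 + √5)² + 164023 = 164023 + (-357 + √5)²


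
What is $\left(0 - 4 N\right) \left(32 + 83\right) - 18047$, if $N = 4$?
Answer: $-19887$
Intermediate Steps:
$\left(0 - 4 N\right) \left(32 + 83\right) - 18047 = \left(0 - 16\right) \left(32 + 83\right) - 18047 = \left(0 - 16\right) 115 - 18047 = \left(-16\right) 115 - 18047 = -1840 - 18047 = -19887$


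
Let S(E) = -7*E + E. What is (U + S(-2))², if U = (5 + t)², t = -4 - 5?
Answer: 784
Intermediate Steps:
t = -9
S(E) = -6*E
U = 16 (U = (5 - 9)² = (-4)² = 16)
(U + S(-2))² = (16 - 6*(-2))² = (16 + 12)² = 28² = 784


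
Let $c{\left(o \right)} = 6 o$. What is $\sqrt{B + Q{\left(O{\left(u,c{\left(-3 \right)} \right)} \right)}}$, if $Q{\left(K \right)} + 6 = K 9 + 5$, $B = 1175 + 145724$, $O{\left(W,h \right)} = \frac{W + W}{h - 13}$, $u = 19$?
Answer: $\frac{18 \sqrt{435674}}{31} \approx 383.26$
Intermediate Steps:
$O{\left(W,h \right)} = \frac{2 W}{-13 + h}$
$B = 146899$
$Q{\left(K \right)} = -1 + 9 K$ ($Q{\left(K \right)} = -6 + \left(K 9 + 5\right) = -6 + \left(9 K + 5\right) = -6 + \left(5 + 9 K\right) = -1 + 9 K$)
$\sqrt{B + Q{\left(O{\left(u,c{\left(-3 \right)} \right)} \right)}} = \sqrt{146899 + \left(-1 + 9 \cdot 2 \cdot 19 \frac{1}{-13 + 6 \left(-3\right)}\right)} = \sqrt{146899 + \left(-1 + 9 \cdot 2 \cdot 19 \frac{1}{-13 - 18}\right)} = \sqrt{146899 + \left(-1 + 9 \cdot 2 \cdot 19 \frac{1}{-31}\right)} = \sqrt{146899 + \left(-1 + 9 \cdot 2 \cdot 19 \left(- \frac{1}{31}\right)\right)} = \sqrt{146899 + \left(-1 + 9 \left(- \frac{38}{31}\right)\right)} = \sqrt{146899 - \frac{373}{31}} = \sqrt{\frac{4553496}{31}} = \frac{18 \sqrt{435674}}{31}$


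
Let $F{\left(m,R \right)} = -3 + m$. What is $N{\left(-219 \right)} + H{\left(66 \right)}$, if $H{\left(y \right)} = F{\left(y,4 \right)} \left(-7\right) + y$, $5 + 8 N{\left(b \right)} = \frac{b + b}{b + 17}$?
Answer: $- \frac{151643}{404} \approx -375.35$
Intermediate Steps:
$N{\left(b \right)} = - \frac{5}{8} + \frac{b}{4 \left(17 + b\right)}$ ($N{\left(b \right)} = - \frac{5}{8} + \frac{\left(b + b\right) \frac{1}{b + 17}}{8} = - \frac{5}{8} + \frac{2 b \frac{1}{17 + b}}{8} = - \frac{5}{8} + \frac{b}{4 \left(17 + b\right)}$)
$H{\left(y \right)} = 21 - 6 y$ ($H{\left(y \right)} = \left(-3 + y\right) \left(-7\right) + y = \left(21 - 7 y\right) + y = 21 - 6 y$)
$N{\left(-219 \right)} + H{\left(66 \right)} = \frac{-85 - -657}{8 \left(17 - 219\right)} + \left(21 - 396\right) = \frac{-85 + 657}{8 \left(-202\right)} + \left(21 - 396\right) = \frac{1}{8} \left(- \frac{1}{202}\right) 572 - 375 = - \frac{143}{404} - 375 = - \frac{151643}{404}$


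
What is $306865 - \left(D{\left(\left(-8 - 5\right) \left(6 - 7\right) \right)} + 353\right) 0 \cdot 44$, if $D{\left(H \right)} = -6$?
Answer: $306865$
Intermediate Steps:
$306865 - \left(D{\left(\left(-8 - 5\right) \left(6 - 7\right) \right)} + 353\right) 0 \cdot 44 = 306865 - \left(-6 + 353\right) 0 \cdot 44 = 306865 - 347 \cdot 0 = 306865 - 0 = 306865 + 0 = 306865$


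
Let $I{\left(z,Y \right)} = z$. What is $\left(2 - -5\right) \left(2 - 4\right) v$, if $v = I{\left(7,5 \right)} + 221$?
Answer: $-3192$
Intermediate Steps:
$v = 228$ ($v = 7 + 221 = 228$)
$\left(2 - -5\right) \left(2 - 4\right) v = \left(2 - -5\right) \left(2 - 4\right) 228 = \left(2 + 5\right) \left(-2\right) 228 = 7 \left(-2\right) 228 = \left(-14\right) 228 = -3192$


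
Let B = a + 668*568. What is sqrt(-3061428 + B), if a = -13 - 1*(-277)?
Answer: 2*I*sqrt(670435) ≈ 1637.6*I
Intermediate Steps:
a = 264 (a = -13 + 277 = 264)
B = 379688 (B = 264 + 668*568 = 264 + 379424 = 379688)
sqrt(-3061428 + B) = sqrt(-3061428 + 379688) = sqrt(-2681740) = 2*I*sqrt(670435)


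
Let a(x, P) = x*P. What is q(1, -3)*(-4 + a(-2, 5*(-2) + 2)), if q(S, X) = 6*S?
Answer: 72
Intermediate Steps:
a(x, P) = P*x
q(1, -3)*(-4 + a(-2, 5*(-2) + 2)) = (6*1)*(-4 + (5*(-2) + 2)*(-2)) = 6*(-4 + (-10 + 2)*(-2)) = 6*(-4 - 8*(-2)) = 6*(-4 + 16) = 6*12 = 72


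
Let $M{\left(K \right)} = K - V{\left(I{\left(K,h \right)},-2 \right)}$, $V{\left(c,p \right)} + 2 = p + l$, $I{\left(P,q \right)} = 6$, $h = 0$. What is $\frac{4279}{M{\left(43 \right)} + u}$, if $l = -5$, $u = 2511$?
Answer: $\frac{389}{233} \approx 1.6695$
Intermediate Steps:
$V{\left(c,p \right)} = -7 + p$ ($V{\left(c,p \right)} = -2 + \left(p - 5\right) = -2 + \left(-5 + p\right) = -7 + p$)
$M{\left(K \right)} = 9 + K$ ($M{\left(K \right)} = K - \left(-7 - 2\right) = K - -9 = K + 9 = 9 + K$)
$\frac{4279}{M{\left(43 \right)} + u} = \frac{4279}{\left(9 + 43\right) + 2511} = \frac{4279}{52 + 2511} = \frac{4279}{2563} = 4279 \cdot \frac{1}{2563} = \frac{389}{233}$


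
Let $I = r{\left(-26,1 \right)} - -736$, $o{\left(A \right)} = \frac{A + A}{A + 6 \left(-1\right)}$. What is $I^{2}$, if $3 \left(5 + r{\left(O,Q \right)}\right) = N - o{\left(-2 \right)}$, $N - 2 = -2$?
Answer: $\frac{19228225}{36} \approx 5.3412 \cdot 10^{5}$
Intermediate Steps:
$N = 0$ ($N = 2 - 2 = 0$)
$o{\left(A \right)} = \frac{2 A}{-6 + A}$ ($o{\left(A \right)} = \frac{2 A}{A - 6} = \frac{2 A}{-6 + A}$)
$r{\left(O,Q \right)} = - \frac{31}{6}$ ($r{\left(O,Q \right)} = -5 + \frac{0 - 2 \left(-2\right) \frac{1}{-6 - 2}}{3} = -5 + \frac{0 - 2 \left(-2\right) \frac{1}{-8}}{3} = -5 + \frac{0 - 2 \left(-2\right) \left(- \frac{1}{8}\right)}{3} = -5 + \frac{0 - \frac{1}{2}}{3} = -5 + \frac{1}{3} \left(- \frac{1}{2}\right) = -5 - \frac{1}{6} = - \frac{31}{6}$)
$I = \frac{4385}{6}$ ($I = - \frac{31}{6} - -736 = - \frac{31}{6} + 736 = \frac{4385}{6} \approx 730.83$)
$I^{2} = \left(\frac{4385}{6}\right)^{2} = \frac{19228225}{36}$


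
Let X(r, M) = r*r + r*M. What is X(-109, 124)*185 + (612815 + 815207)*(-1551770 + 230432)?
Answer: -1886900035911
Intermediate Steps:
X(r, M) = r² + M*r
X(-109, 124)*185 + (612815 + 815207)*(-1551770 + 230432) = -109*(124 - 109)*185 + (612815 + 815207)*(-1551770 + 230432) = -109*15*185 + 1428022*(-1321338) = -1635*185 - 1886899733436 = -302475 - 1886899733436 = -1886900035911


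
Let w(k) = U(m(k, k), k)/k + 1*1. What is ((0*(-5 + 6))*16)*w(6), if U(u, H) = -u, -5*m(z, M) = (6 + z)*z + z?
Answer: 0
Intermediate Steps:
m(z, M) = -z/5 - z*(6 + z)/5 (m(z, M) = -((6 + z)*z + z)/5 = -(z*(6 + z) + z)/5 = -(z + z*(6 + z))/5 = -z/5 - z*(6 + z)/5)
w(k) = 12/5 + k/5 (w(k) = (-(-1)*k*(7 + k)/5)/k + 1*1 = (k*(7 + k)/5)/k + 1 = (7/5 + k/5) + 1 = 12/5 + k/5)
((0*(-5 + 6))*16)*w(6) = ((0*(-5 + 6))*16)*(12/5 + (⅕)*6) = ((0*1)*16)*(12/5 + 6/5) = (0*16)*(18/5) = 0*(18/5) = 0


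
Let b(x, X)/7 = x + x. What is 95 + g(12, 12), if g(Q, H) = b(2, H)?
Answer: 123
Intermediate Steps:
b(x, X) = 14*x (b(x, X) = 7*(x + x) = 7*(2*x) = 14*x)
g(Q, H) = 28 (g(Q, H) = 14*2 = 28)
95 + g(12, 12) = 95 + 28 = 123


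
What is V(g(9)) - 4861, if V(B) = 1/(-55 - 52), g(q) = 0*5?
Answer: -520128/107 ≈ -4861.0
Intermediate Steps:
g(q) = 0
V(B) = -1/107 (V(B) = 1/(-107) = -1/107)
V(g(9)) - 4861 = -1/107 - 4861 = -520128/107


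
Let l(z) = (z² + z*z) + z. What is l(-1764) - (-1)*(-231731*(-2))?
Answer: 6685090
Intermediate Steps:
l(z) = z + 2*z² (l(z) = (z² + z²) + z = 2*z² + z = z + 2*z²)
l(-1764) - (-1)*(-231731*(-2)) = -1764*(1 + 2*(-1764)) - (-1)*(-231731*(-2)) = -1764*(1 - 3528) - (-1)*463462 = -1764*(-3527) - 1*(-463462) = 6221628 + 463462 = 6685090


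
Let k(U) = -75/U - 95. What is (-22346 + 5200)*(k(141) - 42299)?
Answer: 34164142278/47 ≈ 7.2690e+8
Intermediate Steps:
k(U) = -95 - 75/U
(-22346 + 5200)*(k(141) - 42299) = (-22346 + 5200)*((-95 - 75/141) - 42299) = -17146*((-95 - 75*1/141) - 42299) = -17146*((-95 - 25/47) - 42299) = -17146*(-4490/47 - 42299) = -17146*(-1992543/47) = 34164142278/47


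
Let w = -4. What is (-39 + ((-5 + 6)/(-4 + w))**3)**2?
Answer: 398760961/262144 ≈ 1521.2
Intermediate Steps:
(-39 + ((-5 + 6)/(-4 + w))**3)**2 = (-39 + ((-5 + 6)/(-4 - 4))**3)**2 = (-39 + (1/(-8))**3)**2 = (-39 + (1*(-1/8))**3)**2 = (-39 + (-1/8)**3)**2 = (-39 - 1/512)**2 = (-19969/512)**2 = 398760961/262144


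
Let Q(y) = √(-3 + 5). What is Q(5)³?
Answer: 2*√2 ≈ 2.8284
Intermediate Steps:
Q(y) = √2
Q(5)³ = (√2)³ = 2*√2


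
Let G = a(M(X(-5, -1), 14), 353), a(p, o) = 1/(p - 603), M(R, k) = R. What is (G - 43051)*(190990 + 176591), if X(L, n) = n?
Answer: -9558137064705/604 ≈ -1.5825e+10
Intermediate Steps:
a(p, o) = 1/(-603 + p)
G = -1/604 (G = 1/(-603 - 1) = 1/(-604) = -1/604 ≈ -0.0016556)
(G - 43051)*(190990 + 176591) = (-1/604 - 43051)*(190990 + 176591) = -26002805/604*367581 = -9558137064705/604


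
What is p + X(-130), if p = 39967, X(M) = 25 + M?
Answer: 39862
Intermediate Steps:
p + X(-130) = 39967 + (25 - 130) = 39967 - 105 = 39862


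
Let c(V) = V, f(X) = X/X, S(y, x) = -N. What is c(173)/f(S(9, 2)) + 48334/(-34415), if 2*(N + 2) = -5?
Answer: 5905461/34415 ≈ 171.60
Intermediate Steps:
N = -9/2 (N = -2 + (1/2)*(-5) = -2 - 5/2 = -9/2 ≈ -4.5000)
S(y, x) = 9/2 (S(y, x) = -1*(-9/2) = 9/2)
f(X) = 1
c(173)/f(S(9, 2)) + 48334/(-34415) = 173/1 + 48334/(-34415) = 173*1 + 48334*(-1/34415) = 173 - 48334/34415 = 5905461/34415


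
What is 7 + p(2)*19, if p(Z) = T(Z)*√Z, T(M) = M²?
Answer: 7 + 76*√2 ≈ 114.48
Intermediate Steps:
p(Z) = Z^(5/2) (p(Z) = Z²*√Z = Z^(5/2))
7 + p(2)*19 = 7 + 2^(5/2)*19 = 7 + (4*√2)*19 = 7 + 76*√2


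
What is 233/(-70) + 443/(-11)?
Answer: -33573/770 ≈ -43.601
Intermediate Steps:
233/(-70) + 443/(-11) = 233*(-1/70) + 443*(-1/11) = -233/70 - 443/11 = -33573/770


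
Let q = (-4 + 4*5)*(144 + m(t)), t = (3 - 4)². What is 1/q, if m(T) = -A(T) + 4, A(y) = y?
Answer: 1/2352 ≈ 0.00042517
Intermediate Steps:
t = 1 (t = (-1)² = 1)
m(T) = 4 - T (m(T) = -T + 4 = 4 - T)
q = 2352 (q = (-4 + 4*5)*(144 + (4 - 1*1)) = (-4 + 20)*(144 + (4 - 1)) = 16*(144 + 3) = 16*147 = 2352)
1/q = 1/2352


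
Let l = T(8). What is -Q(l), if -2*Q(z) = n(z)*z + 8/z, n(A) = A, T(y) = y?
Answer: 65/2 ≈ 32.500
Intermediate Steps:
l = 8
Q(z) = -4/z - z**2/2 (Q(z) = -(z*z + 8/z)/2 = -(z**2 + 8/z)/2 = -4/z - z**2/2)
-Q(l) = -(-8 - 1*8**3)/(2*8) = -(-8 - 1*512)/(2*8) = -(-8 - 512)/(2*8) = -(-520)/(2*8) = -1*(-65/2) = 65/2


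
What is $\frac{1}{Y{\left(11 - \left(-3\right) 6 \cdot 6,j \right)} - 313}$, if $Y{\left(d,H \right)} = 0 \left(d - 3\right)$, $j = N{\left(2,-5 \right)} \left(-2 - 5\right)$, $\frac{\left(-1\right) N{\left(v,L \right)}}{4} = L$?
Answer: $- \frac{1}{313} \approx -0.0031949$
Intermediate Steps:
$N{\left(v,L \right)} = - 4 L$
$j = -140$ ($j = \left(-4\right) \left(-5\right) \left(-2 - 5\right) = 20 \left(-7\right) = -140$)
$Y{\left(d,H \right)} = 0$ ($Y{\left(d,H \right)} = 0 \left(-3 + d\right) = 0$)
$\frac{1}{Y{\left(11 - \left(-3\right) 6 \cdot 6,j \right)} - 313} = \frac{1}{0 - 313} = \frac{1}{-313} = - \frac{1}{313}$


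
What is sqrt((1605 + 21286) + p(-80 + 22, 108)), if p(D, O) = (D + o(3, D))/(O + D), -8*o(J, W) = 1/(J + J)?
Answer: 7*sqrt(6726810)/120 ≈ 151.29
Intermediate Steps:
o(J, W) = -1/(16*J) (o(J, W) = -1/(8*(J + J)) = -1/(2*J)/8 = -1/(16*J))
p(D, O) = (-1/48 + D)/(D + O) (p(D, O) = (D - 1/16/3)/(O + D) = (D - 1/16*1/3)/(D + O) = (D - 1/48)/(D + O) = (-1/48 + D)/(D + O))
sqrt((1605 + 21286) + p(-80 + 22, 108)) = sqrt((1605 + 21286) + (-1/48 + (-80 + 22))/((-80 + 22) + 108)) = sqrt(22891 + (-1/48 - 58)/(-58 + 108)) = sqrt(22891 - 2785/48/50) = sqrt(22891 + (1/50)*(-2785/48)) = sqrt(22891 - 557/480) = sqrt(10987123/480) = 7*sqrt(6726810)/120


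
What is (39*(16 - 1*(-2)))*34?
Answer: 23868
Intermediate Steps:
(39*(16 - 1*(-2)))*34 = (39*(16 + 2))*34 = (39*18)*34 = 702*34 = 23868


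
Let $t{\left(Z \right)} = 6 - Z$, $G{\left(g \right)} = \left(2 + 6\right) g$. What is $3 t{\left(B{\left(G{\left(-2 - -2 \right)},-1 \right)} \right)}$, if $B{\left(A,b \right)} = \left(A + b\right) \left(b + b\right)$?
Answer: $12$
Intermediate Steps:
$G{\left(g \right)} = 8 g$
$B{\left(A,b \right)} = 2 b \left(A + b\right)$ ($B{\left(A,b \right)} = \left(A + b\right) 2 b = 2 b \left(A + b\right)$)
$3 t{\left(B{\left(G{\left(-2 - -2 \right)},-1 \right)} \right)} = 3 \left(6 - 2 \left(-1\right) \left(8 \left(-2 - -2\right) - 1\right)\right) = 3 \left(6 - 2 \left(-1\right) \left(8 \left(-2 + 2\right) - 1\right)\right) = 3 \left(6 - 2 \left(-1\right) \left(8 \cdot 0 - 1\right)\right) = 3 \left(6 - 2 \left(-1\right) \left(0 - 1\right)\right) = 3 \left(6 - 2 \left(-1\right) \left(-1\right)\right) = 3 \left(6 - 2\right) = 3 \cdot 4 = 12$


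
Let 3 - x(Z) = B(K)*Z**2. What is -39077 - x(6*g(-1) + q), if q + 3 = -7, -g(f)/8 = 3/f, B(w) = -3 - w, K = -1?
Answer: -74992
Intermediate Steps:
g(f) = -24/f
q = -10 (q = -3 - 7 = -10)
x(Z) = 3 + 2*Z**2 (x(Z) = 3 - (-3 - 1*(-1))*Z**2 = 3 - (-3 + 1)*Z**2 = 3 - (-2)*Z**2 = 3 + 2*Z**2)
-39077 - x(6*g(-1) + q) = -39077 - (3 + 2*(6*(-24/(-1)) - 10)**2) = -39077 - (3 + 2*(6*(-24*(-1)) - 10)**2) = -39077 - (3 + 2*(6*24 - 10)**2) = -39077 - (3 + 2*(144 - 10)**2) = -39077 - (3 + 2*134**2) = -39077 - (3 + 2*17956) = -39077 - (3 + 35912) = -39077 - 1*35915 = -39077 - 35915 = -74992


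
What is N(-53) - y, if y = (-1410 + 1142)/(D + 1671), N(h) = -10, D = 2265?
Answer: -9773/984 ≈ -9.9319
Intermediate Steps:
y = -67/984 (y = (-1410 + 1142)/(2265 + 1671) = -268/3936 = -268*1/3936 = -67/984 ≈ -0.068089)
N(-53) - y = -10 - 1*(-67/984) = -10 + 67/984 = -9773/984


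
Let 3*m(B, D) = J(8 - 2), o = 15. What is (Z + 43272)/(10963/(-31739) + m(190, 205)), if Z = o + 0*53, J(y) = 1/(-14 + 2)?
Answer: -49459899348/426407 ≈ -1.1599e+5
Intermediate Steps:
J(y) = -1/12 (J(y) = 1/(-12) = -1/12)
m(B, D) = -1/36 (m(B, D) = (⅓)*(-1/12) = -1/36)
Z = 15 (Z = 15 + 0*53 = 15 + 0 = 15)
(Z + 43272)/(10963/(-31739) + m(190, 205)) = (15 + 43272)/(10963/(-31739) - 1/36) = 43287/(10963*(-1/31739) - 1/36) = 43287/(-10963/31739 - 1/36) = 43287/(-426407/1142604) = 43287*(-1142604/426407) = -49459899348/426407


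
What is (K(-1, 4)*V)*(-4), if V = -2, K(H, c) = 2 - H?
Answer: 24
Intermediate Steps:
(K(-1, 4)*V)*(-4) = ((2 - 1*(-1))*(-2))*(-4) = ((2 + 1)*(-2))*(-4) = (3*(-2))*(-4) = -6*(-4) = 24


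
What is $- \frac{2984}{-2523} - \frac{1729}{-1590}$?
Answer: $\frac{3035609}{1337190} \approx 2.2701$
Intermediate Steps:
$- \frac{2984}{-2523} - \frac{1729}{-1590} = \left(-2984\right) \left(- \frac{1}{2523}\right) - - \frac{1729}{1590} = \frac{2984}{2523} + \frac{1729}{1590} = \frac{3035609}{1337190}$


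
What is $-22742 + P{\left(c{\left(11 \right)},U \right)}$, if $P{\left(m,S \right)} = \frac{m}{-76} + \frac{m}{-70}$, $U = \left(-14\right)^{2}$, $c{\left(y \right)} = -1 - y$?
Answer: $- \frac{15123211}{665} \approx -22742.0$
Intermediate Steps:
$U = 196$
$P{\left(m,S \right)} = - \frac{73 m}{2660}$ ($P{\left(m,S \right)} = m \left(- \frac{1}{76}\right) + m \left(- \frac{1}{70}\right) = - \frac{m}{76} - \frac{m}{70} = - \frac{73 m}{2660}$)
$-22742 + P{\left(c{\left(11 \right)},U \right)} = -22742 - \frac{73 \left(-1 - 11\right)}{2660} = -22742 - - \frac{219}{665} = -22742 + \frac{219}{665} = - \frac{15123211}{665}$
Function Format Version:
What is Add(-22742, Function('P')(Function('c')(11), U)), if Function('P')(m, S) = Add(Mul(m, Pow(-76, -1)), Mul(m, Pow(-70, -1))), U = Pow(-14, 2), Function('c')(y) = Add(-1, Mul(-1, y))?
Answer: Rational(-15123211, 665) ≈ -22742.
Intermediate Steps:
U = 196
Function('P')(m, S) = Mul(Rational(-73, 2660), m) (Function('P')(m, S) = Add(Mul(m, Rational(-1, 76)), Mul(m, Rational(-1, 70))) = Add(Mul(Rational(-1, 76), m), Mul(Rational(-1, 70), m)) = Mul(Rational(-73, 2660), m))
Add(-22742, Function('P')(Function('c')(11), U)) = Add(-22742, Mul(Rational(-73, 2660), Add(-1, Mul(-1, 11)))) = Add(-22742, Mul(Rational(-73, 2660), Add(-1, -11))) = Add(-22742, Mul(Rational(-73, 2660), -12)) = Add(-22742, Rational(219, 665)) = Rational(-15123211, 665)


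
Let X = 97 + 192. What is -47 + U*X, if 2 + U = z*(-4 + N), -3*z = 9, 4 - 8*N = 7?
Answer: 25345/8 ≈ 3168.1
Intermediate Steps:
N = -3/8 (N = ½ - ⅛*7 = ½ - 7/8 = -3/8 ≈ -0.37500)
z = -3 (z = -⅓*9 = -3)
U = 89/8 (U = -2 - 3*(-4 - 3/8) = -2 - 3*(-35/8) = -2 + 105/8 = 89/8 ≈ 11.125)
X = 289
-47 + U*X = -47 + (89/8)*289 = -47 + 25721/8 = 25345/8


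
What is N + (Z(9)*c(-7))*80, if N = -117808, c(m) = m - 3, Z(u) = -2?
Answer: -116208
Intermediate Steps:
c(m) = -3 + m
N + (Z(9)*c(-7))*80 = -117808 - 2*(-3 - 7)*80 = -117808 - 2*(-10)*80 = -117808 + 20*80 = -117808 + 1600 = -116208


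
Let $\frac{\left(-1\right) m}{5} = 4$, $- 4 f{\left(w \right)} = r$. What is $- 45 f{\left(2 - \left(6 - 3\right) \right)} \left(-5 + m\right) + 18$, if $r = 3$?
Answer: $- \frac{3303}{4} \approx -825.75$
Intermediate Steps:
$f{\left(w \right)} = - \frac{3}{4}$ ($f{\left(w \right)} = \left(- \frac{1}{4}\right) 3 = - \frac{3}{4}$)
$m = -20$ ($m = \left(-5\right) 4 = -20$)
$- 45 f{\left(2 - \left(6 - 3\right) \right)} \left(-5 + m\right) + 18 = - 45 \left(- \frac{3 \left(-5 - 20\right)}{4}\right) + 18 = - 45 \left(\left(- \frac{3}{4}\right) \left(-25\right)\right) + 18 = \left(-45\right) \frac{75}{4} + 18 = - \frac{3375}{4} + 18 = - \frac{3303}{4}$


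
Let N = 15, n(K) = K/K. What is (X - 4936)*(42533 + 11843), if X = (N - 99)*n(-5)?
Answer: -272967520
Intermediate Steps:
n(K) = 1
X = -84 (X = (15 - 99)*1 = -84*1 = -84)
(X - 4936)*(42533 + 11843) = (-84 - 4936)*(42533 + 11843) = -5020*54376 = -272967520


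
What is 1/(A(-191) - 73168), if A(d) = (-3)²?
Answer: -1/73159 ≈ -1.3669e-5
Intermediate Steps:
A(d) = 9
1/(A(-191) - 73168) = 1/(9 - 73168) = 1/(-73159) = -1/73159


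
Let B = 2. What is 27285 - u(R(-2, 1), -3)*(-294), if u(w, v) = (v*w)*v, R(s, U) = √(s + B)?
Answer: 27285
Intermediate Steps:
R(s, U) = √(2 + s) (R(s, U) = √(s + 2) = √(2 + s))
u(w, v) = w*v²
27285 - u(R(-2, 1), -3)*(-294) = 27285 - √(2 - 2)*(-3)²*(-294) = 27285 - √0*9*(-294) = 27285 - 0*9*(-294) = 27285 - 0*(-294) = 27285 - 1*0 = 27285 + 0 = 27285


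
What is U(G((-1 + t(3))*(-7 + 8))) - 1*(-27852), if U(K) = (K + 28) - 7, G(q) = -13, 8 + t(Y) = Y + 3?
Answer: 27860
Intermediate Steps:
t(Y) = -5 + Y (t(Y) = -8 + (Y + 3) = -8 + (3 + Y) = -5 + Y)
U(K) = 21 + K (U(K) = (28 + K) - 7 = 21 + K)
U(G((-1 + t(3))*(-7 + 8))) - 1*(-27852) = (21 - 13) - 1*(-27852) = 8 + 27852 = 27860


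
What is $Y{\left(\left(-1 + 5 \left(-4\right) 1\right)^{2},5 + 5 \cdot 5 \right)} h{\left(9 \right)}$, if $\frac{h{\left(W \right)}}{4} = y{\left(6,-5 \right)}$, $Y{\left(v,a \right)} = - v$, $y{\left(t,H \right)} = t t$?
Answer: $-63504$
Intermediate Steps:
$y{\left(t,H \right)} = t^{2}$
$h{\left(W \right)} = 144$ ($h{\left(W \right)} = 4 \cdot 6^{2} = 4 \cdot 36 = 144$)
$Y{\left(\left(-1 + 5 \left(-4\right) 1\right)^{2},5 + 5 \cdot 5 \right)} h{\left(9 \right)} = - \left(-1 + 5 \left(-4\right) 1\right)^{2} \cdot 144 = - \left(-1 - 20\right)^{2} \cdot 144 = - \left(-21\right)^{2} \cdot 144 = \left(-1\right) 441 \cdot 144 = \left(-441\right) 144 = -63504$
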